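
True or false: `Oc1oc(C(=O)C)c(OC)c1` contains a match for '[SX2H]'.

False

The pattern [SX2H] describes an aliphatic sulfur with two connections, one being H — a thiol.
The closest candidate here is a hydroxyl group (-OH), but it is an -OH, not an -SH. No other fragment satisfies the full query, so there is no match.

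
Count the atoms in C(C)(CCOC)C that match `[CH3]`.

3

The query [CH3] means: aliphatic carbon with exactly three hydrogens.
Check the 7 heavy atoms by environment: 2× C (H2) → no; 1× C (H1) → no; 3× C (H3) → match; 1× O (H0) → no.
That gives 3 matching atoms.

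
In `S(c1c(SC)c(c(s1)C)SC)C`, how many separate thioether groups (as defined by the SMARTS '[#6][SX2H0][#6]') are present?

3

[#6][SX2H0][#6] is the SMARTS for a thioether: an aliphatic sulfur bridging two carbons with no H on the sulfur.
The molecule carries 3 separate instances of a methylthio ether (-SCH3) meeting every constraint; each maps to a distinct set of atoms, giving 3 matches.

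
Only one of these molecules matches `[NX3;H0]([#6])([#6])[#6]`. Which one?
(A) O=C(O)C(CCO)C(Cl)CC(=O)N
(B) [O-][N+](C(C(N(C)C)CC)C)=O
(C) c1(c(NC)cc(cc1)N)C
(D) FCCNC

[NX3;H0]([#6])([#6])[#6] describes a trivalent nitrogen with no H, bonded to three carbons (a tertiary amine).
(A) has a primary amide (-C(=O)NH2) but the amide nitrogen has H2 and only one carbon neighbour.
(B) contains a dimethylamino group (-N(CH3)2), which satisfies every atom and bond constraint.
(C) has a primary amino group (-NH2) but the nitrogen has H2, not H0 with three carbons.
(D) has an N-methylamino group (-NHCH3) but the nitrogen still has one H (H1), not H0.
So the answer is (B).

B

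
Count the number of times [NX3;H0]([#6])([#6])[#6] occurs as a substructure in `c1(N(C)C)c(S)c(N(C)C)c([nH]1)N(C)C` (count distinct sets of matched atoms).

[NX3;H0]([#6])([#6])[#6] is the SMARTS for a tertiary amine: a trivalent nitrogen with no H, bonded to three carbons.
The molecule carries 3 separate instances of a dimethylamino group (-N(CH3)2) meeting every constraint; each maps to a distinct set of atoms, giving 3 matches.

3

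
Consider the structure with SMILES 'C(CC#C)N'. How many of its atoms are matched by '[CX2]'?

Check the 5 heavy atoms by environment: 2× C (X4) → no; 2× C (X2) → match; 1× N (X3) → no.
That gives 2 matching atoms.

2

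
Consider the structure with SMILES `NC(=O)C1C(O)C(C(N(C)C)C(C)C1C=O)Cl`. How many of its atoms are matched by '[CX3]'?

2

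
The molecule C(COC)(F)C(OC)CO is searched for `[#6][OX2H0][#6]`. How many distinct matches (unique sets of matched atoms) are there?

2

[#6][OX2H0][#6] is the SMARTS for an ether: an aliphatic oxygen bridging two carbons with no H on the oxygen.
The molecule carries 2 separate instances of a methoxy ether (-OCH3) meeting every constraint; each maps to a distinct set of atoms, giving 2 matches.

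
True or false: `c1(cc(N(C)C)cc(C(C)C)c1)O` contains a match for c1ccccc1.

The pattern c1ccccc1 describes six aromatic carbons in a ring — a benzene ring.
The required atom environment is present in the molecule, so the pattern matches.

True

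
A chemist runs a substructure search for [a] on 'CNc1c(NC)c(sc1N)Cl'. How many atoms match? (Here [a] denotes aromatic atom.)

5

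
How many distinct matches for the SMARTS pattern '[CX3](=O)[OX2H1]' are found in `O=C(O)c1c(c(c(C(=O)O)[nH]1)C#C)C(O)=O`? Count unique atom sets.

3

[CX3](=O)[OX2H1] is the SMARTS for a carboxylic acid: an sp2 carbon double-bonded to O and single-bonded to an -OH oxygen.
The molecule carries 3 separate instances of a carboxylic acid group (-C(=O)OH) meeting every constraint; each maps to a distinct set of atoms, giving 3 matches.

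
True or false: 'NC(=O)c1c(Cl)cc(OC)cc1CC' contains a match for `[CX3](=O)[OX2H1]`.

False

The pattern [CX3](=O)[OX2H1] describes an sp2 carbon double-bonded to O and single-bonded to an -OH oxygen — a carboxylic acid.
The closest candidate here is a primary amide (-C(=O)NH2), but the carbonyl is bonded to N, not to an -OH oxygen. No other fragment satisfies the full query, so there is no match.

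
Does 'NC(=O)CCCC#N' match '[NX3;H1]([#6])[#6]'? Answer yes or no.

No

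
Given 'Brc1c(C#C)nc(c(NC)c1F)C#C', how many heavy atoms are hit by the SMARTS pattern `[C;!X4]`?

4

The query [C;!X4] means: aliphatic carbon that does not have four total connections.
Check the 14 heavy atoms by environment: 1× n (aromatic, X2) → no; 5× c (aromatic, X3) → no; 4× C (X2) → match; 1× F (X1) → no; 1× Br (X1) → no; 1× N (X3) → no; 1× C (X4) → no.
That gives 4 matching atoms.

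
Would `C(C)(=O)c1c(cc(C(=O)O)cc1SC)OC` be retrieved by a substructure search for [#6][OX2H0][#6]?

Yes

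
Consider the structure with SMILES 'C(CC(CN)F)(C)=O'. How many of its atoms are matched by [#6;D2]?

2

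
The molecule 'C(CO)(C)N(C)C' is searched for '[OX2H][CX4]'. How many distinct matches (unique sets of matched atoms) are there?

1

[OX2H][CX4] is the SMARTS for an aliphatic alcohol: a hydroxyl oxygen bound to an sp3 (X4) carbon.
Exactly one fragment in the molecule meets all constraints, giving 1 match.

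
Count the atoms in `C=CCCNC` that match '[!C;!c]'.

The query [!C;!c] means: neither aliphatic nor aromatic carbon — same as [!#6].
Check the 6 heavy atoms by environment: 5× C → no; 1× N → match.
That gives 1 matching atom.

1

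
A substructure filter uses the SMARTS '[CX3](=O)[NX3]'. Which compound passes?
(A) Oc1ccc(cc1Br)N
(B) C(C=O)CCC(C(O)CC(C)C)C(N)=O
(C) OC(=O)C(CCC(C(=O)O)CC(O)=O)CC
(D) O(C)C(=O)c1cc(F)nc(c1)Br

B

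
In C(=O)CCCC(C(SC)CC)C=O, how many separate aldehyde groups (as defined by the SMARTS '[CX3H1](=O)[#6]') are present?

2

[CX3H1](=O)[#6] is the SMARTS for an aldehyde: an sp2 carbon with one H, double-bonded to O and single-bonded to carbon.
The molecule carries 2 separate instances of an aldehyde (-CHO) meeting every constraint; each maps to a distinct set of atoms, giving 2 matches.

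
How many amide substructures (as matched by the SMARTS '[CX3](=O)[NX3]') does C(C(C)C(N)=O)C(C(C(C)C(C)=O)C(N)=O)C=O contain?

2

[CX3](=O)[NX3] is the SMARTS for an amide: a carbonyl carbon bonded to a trivalent nitrogen.
The molecule carries 2 separate instances of a primary amide (-C(=O)NH2) meeting every constraint; each maps to a distinct set of atoms, giving 2 matches.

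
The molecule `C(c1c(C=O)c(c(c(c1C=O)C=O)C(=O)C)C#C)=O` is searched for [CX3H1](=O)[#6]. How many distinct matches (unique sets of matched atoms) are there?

4

[CX3H1](=O)[#6] is the SMARTS for an aldehyde: an sp2 carbon with one H, double-bonded to O and single-bonded to carbon.
The molecule carries 4 separate instances of an aldehyde (-CHO) meeting every constraint; each maps to a distinct set of atoms, giving 4 matches.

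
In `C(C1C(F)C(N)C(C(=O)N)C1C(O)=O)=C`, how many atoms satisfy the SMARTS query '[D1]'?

The query [D1] means: atom with exactly one heavy-atom neighbour (degree 1).
Check the 15 heavy atoms by environment: 7× C (D3) → no; 1× F (D1) → match; 3× O (D1) → match; 2× N (D1) → match; 1× C (D2) → no; 1× C (D1) → match.
Summing the matching environments: 1 + 3 + 2 + 1 = 7 matching atoms.

7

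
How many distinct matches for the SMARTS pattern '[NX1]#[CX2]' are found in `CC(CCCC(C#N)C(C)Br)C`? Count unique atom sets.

[NX1]#[CX2] is the SMARTS for a nitrile: a nitrogen triple-bonded to a two-connected carbon.
Exactly one fragment in the molecule meets all constraints, giving 1 match.

1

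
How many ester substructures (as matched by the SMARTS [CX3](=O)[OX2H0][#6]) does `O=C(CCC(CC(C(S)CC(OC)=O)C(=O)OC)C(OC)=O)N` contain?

3

[CX3](=O)[OX2H0][#6] is the SMARTS for an ester: a carbonyl carbon bonded to an oxygen that is itself bonded to carbon (no H on that O).
The molecule carries 3 separate instances of a methyl-ester group (-C(=O)OCH3) meeting every constraint; each maps to a distinct set of atoms, giving 3 matches.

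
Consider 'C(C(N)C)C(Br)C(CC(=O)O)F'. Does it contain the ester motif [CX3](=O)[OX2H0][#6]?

No

The pattern [CX3](=O)[OX2H0][#6] describes a carbonyl carbon bonded to an oxygen that is itself bonded to carbon (no H on that O) — an ester.
The closest candidate here is a carboxylic acid group (-C(=O)OH), but the singly-bonded O carries H (OX2H1, not H0). No other fragment satisfies the full query, so there is no match.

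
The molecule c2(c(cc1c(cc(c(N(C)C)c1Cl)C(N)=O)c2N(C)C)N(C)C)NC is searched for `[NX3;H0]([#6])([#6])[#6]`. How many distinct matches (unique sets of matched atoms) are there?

3

[NX3;H0]([#6])([#6])[#6] is the SMARTS for a tertiary amine: a trivalent nitrogen with no H, bonded to three carbons.
The molecule carries 3 separate instances of a dimethylamino group (-N(CH3)2) meeting every constraint; each maps to a distinct set of atoms, giving 3 matches.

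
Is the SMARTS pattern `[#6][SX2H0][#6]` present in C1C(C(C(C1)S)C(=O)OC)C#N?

No

The pattern [#6][SX2H0][#6] describes an aliphatic sulfur bridging two carbons with no H on the sulfur — a thioether.
The closest candidate here is a thiol (-SH), but the sulfur has H1, not H0 bridging two carbons. No other fragment satisfies the full query, so there is no match.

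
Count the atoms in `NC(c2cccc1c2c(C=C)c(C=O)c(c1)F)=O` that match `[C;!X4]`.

4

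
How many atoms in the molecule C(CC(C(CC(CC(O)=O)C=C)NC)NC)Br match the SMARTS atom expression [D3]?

The query [D3] means: atom with exactly three heavy-atom neighbours.
Check the 17 heavy atoms by environment: 5× C (D2) → no; 4× C (D3) → match; 2× O (D1) → no; 3× C (D1) → no; 2× N (D2) → no; 1× Br (D1) → no.
That gives 4 matching atoms.

4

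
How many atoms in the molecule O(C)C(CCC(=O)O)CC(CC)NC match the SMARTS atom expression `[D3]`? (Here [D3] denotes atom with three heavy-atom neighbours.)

3

The query [D3] means: atom with exactly three heavy-atom neighbours.
Check the 14 heavy atoms by environment: 3× C (D1) → no; 4× C (D2) → no; 3× C (D3) → match; 1× O (D2) → no; 2× O (D1) → no; 1× N (D2) → no.
That gives 3 matching atoms.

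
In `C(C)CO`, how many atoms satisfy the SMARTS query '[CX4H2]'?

2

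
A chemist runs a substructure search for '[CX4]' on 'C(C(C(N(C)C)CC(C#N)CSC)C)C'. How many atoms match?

11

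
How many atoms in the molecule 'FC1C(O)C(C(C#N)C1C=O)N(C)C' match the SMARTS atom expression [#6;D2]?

Check the 14 heavy atoms by environment: 5× C (D3) → no; 2× C (D2) → match; 2× O (D1) → no; 1× N (D1) → no; 1× F (D1) → no; 1× N (D3) → no; 2× C (D1) → no.
That gives 2 matching atoms.

2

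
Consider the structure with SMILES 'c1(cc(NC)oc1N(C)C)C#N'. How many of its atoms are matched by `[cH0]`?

3

The query [cH0] means: aromatic carbon with no attached hydrogen (substituted or ring-fusion).
Check the 12 heavy atoms by environment: 1× o (aromatic, H0) → no; 3× c (aromatic, H0) → match; 1× c (aromatic, H1) → no; 1× N (H1) → no; 3× C (H3) → no; 2× N (H0) → no; 1× C (H0) → no.
That gives 3 matching atoms.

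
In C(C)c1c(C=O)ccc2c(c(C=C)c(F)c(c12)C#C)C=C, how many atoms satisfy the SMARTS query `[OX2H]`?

0

Check the 21 heavy atoms by environment: 8× c (aromatic, H0, X3) → no; 2× c (aromatic, H1, X3) → no; 3× C (H1, X3) → no; 1× O (H0, X1) → no; 2× C (H2, X3) → no; 1× F (H0, X1) → no; 1× C (H0, X2) → no; 1× C (H1, X2) → no; 1× C (H2, X4) → no; 1× C (H3, X4) → no.
No environment satisfies the query, so 0 matching atoms.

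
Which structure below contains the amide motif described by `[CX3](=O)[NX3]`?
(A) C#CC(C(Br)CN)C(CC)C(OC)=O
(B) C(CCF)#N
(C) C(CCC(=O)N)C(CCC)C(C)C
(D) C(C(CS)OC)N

[CX3](=O)[NX3] describes a carbonyl carbon bonded to a trivalent nitrogen (an amide).
(A) has a methyl-ester group (-C(=O)OCH3) but the carbonyl is bonded to O, not to an NX3 nitrogen.
(B) has a nitrile (-C#N) but the nitrile N is NX1 (triple-bonded), not NX3.
(C) contains a primary amide (-C(=O)NH2), which satisfies every atom and bond constraint.
(D) has a primary amino group (-NH2) but the -NH2 is not attached to a carbonyl carbon.
So the answer is (C).

C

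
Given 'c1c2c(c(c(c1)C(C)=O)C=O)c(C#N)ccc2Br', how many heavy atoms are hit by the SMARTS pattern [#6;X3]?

12

The query [#6;X3] means: any carbon (aromatic or not) with three total connections.
Check the 18 heavy atoms by environment: 10× c (aromatic, X3) → match; 2× C (X3) → match; 2× O (X1) → no; 1× C (X4) → no; 1× C (X2) → no; 1× N (X1) → no; 1× Br (X1) → no.
Summing the matching environments: 10 + 2 = 12 matching atoms.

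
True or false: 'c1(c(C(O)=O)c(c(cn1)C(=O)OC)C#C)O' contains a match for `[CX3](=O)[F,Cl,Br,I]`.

False

The pattern [CX3](=O)[F,Cl,Br,I] describes a carbonyl carbon bonded to a halogen — an acyl halide.
The closest candidate here is a carboxylic acid group (-C(=O)OH), but the carbonyl is bonded to -OH, not to a halogen. No other fragment satisfies the full query, so there is no match.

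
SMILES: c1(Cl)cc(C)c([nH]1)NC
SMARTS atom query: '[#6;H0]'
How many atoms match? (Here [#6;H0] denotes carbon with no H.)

3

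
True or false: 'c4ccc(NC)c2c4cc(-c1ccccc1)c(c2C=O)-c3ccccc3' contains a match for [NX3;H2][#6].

The pattern [NX3;H2][#6] describes a trivalent nitrogen with two H attached to carbon — a primary amine.
The closest candidate here is an N-methylamino group (-NHCH3), but the nitrogen bears two carbons and only one H (H1), not H2. No other fragment satisfies the full query, so there is no match.

False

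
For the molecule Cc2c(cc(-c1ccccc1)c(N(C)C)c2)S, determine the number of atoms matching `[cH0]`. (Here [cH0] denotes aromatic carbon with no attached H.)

5

Check the 17 heavy atoms by environment: 7× c (aromatic, H1) → no; 5× c (aromatic, H0) → match; 1× N (H0) → no; 3× C (H3) → no; 1× S (H1) → no.
That gives 5 matching atoms.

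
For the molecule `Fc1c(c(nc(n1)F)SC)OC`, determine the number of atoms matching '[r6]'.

6

The query [r6] means: r6 matches atoms in a six-membered ring.
Check the 12 heavy atoms by environment: 2× n (aromatic, in 6-ring) → match; 4× c (aromatic, in 6-ring) → match; 2× F (acyclic) → no; 1× S (acyclic) → no; 2× C (acyclic) → no; 1× O (acyclic) → no.
Summing the matching environments: 2 + 4 = 6 matching atoms.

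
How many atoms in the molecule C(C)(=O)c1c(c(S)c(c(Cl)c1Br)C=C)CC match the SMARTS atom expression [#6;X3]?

9

The query [#6;X3] means: any carbon (aromatic or not) with three total connections.
Check the 16 heavy atoms by environment: 6× c (aromatic, X3) → match; 1× Cl (X1) → no; 3× C (X3) → match; 1× Br (X1) → no; 1× O (X1) → no; 3× C (X4) → no; 1× S (X2) → no.
Summing the matching environments: 6 + 3 = 9 matching atoms.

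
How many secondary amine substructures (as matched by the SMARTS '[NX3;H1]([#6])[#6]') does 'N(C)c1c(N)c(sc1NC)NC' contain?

[NX3;H1]([#6])[#6] is the SMARTS for a secondary amine: a trivalent nitrogen with one H, bonded to two carbons.
The molecule carries 3 separate instances of an N-methylamino group (-NHCH3) meeting every constraint; each maps to a distinct set of atoms, giving 3 matches.

3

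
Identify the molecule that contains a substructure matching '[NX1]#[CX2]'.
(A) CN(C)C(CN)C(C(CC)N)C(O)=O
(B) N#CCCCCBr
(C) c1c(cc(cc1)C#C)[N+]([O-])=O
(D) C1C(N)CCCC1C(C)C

[NX1]#[CX2] describes a nitrogen triple-bonded to a two-connected carbon (a nitrile).
(A) has a primary amino group (-NH2) but the nitrogen is NX3 (three connections), not NX1 triple-bonded.
(B) contains a nitrile (-C#N), which satisfies every atom and bond constraint.
(C) has a nitro group (-[N+](=O)[O-]) but there is no C#N triple bond.
(D) has a primary amino group (-NH2) but the nitrogen is NX3 (three connections), not NX1 triple-bonded.
So the answer is (B).

B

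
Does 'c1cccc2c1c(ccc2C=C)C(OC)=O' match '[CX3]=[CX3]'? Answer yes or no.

Yes

The pattern [CX3]=[CX3] describes a non-aromatic C=C double bond between two sp2 carbons — an alkene.
The molecule carries a vinyl group (-CH=CH2), whose atoms satisfy every constraint of the query, so the pattern matches.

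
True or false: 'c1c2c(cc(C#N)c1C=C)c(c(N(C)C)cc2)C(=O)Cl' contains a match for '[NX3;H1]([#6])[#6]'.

False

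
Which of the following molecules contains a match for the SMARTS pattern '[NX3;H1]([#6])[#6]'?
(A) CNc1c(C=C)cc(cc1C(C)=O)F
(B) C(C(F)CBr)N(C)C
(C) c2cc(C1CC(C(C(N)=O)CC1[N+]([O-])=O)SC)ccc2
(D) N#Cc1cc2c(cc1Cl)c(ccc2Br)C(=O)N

A

[NX3;H1]([#6])[#6] describes a trivalent nitrogen with one H, bonded to two carbons (a secondary amine).
(A) contains an N-methylamino group (-NHCH3), which satisfies every atom and bond constraint.
(B) has a dimethylamino group (-N(CH3)2) but the nitrogen has H0, not H1.
(C) has a primary amide (-C(=O)NH2) but the -C(=O)NH2 nitrogen has H2, not H1.
(D) has a primary amide (-C(=O)NH2) but the -C(=O)NH2 nitrogen has H2, not H1.
So the answer is (A).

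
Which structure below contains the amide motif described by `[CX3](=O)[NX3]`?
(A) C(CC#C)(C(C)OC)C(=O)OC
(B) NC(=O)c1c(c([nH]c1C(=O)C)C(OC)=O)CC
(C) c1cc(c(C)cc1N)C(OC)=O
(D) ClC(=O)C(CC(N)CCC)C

B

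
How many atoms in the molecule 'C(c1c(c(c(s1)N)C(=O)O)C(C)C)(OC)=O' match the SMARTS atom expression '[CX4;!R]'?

4

The query [CX4;!R] means: aliphatic carbon with four total connections, not in a ring.
Check the 16 heavy atoms by environment: 1× s (aromatic, X2, in 5-ring) → no; 4× c (aromatic, X3, in 5-ring) → no; 4× C (X4, acyclic) → match; 1× N (X3, acyclic) → no; 2× C (X3, acyclic) → no; 2× O (X1, acyclic) → no; 2× O (X2, acyclic) → no.
That gives 4 matching atoms.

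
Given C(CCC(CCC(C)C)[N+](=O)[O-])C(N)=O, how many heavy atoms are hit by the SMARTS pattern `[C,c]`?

10

The query [C,c] means: comma = OR; matches aliphatic or aromatic carbon — same as #6.
Check the 15 heavy atoms by environment: 10× C → match; 1× N (charge +1) → no; 1× O (charge -1) → no; 2× O → no; 1× N → no.
That gives 10 matching atoms.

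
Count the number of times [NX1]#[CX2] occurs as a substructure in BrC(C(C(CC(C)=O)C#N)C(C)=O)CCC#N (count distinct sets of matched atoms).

2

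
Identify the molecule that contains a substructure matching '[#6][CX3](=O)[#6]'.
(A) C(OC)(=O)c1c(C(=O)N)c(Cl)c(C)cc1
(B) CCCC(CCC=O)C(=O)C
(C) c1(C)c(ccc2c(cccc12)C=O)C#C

[#6][CX3](=O)[#6] describes a carbonyl carbon (no H) flanked by two carbons (a ketone).
(A) has a primary amide (-C(=O)NH2) but one neighbour of the carbonyl carbon is N, not C.
(B) contains an acetyl/ketone group (-C(=O)CH3), which satisfies every atom and bond constraint.
(C) has an aldehyde (-CHO) but the carbonyl carbon has H1, so it is not flanked by two carbons.
So the answer is (B).

B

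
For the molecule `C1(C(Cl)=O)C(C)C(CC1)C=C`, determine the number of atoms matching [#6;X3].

3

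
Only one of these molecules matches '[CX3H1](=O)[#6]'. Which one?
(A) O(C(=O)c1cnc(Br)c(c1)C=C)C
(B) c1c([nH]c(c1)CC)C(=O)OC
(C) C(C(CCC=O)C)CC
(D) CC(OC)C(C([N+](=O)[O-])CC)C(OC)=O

[CX3H1](=O)[#6] describes an sp2 carbon with one H, double-bonded to O and single-bonded to carbon (an aldehyde).
(A) has a methyl-ester group (-C(=O)OCH3) but the carbonyl carbon has H0, not H1.
(B) has a methyl-ester group (-C(=O)OCH3) but the carbonyl carbon has H0, not H1.
(C) contains an aldehyde (-CHO), which satisfies every atom and bond constraint.
(D) has a methyl-ester group (-C(=O)OCH3) but the carbonyl carbon has H0, not H1.
So the answer is (C).

C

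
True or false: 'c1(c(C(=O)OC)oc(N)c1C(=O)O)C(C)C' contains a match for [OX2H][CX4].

False

The pattern [OX2H][CX4] describes a hydroxyl oxygen bound to an sp3 (X4) carbon — an aliphatic alcohol.
The closest candidate here is a carboxylic acid group (-C(=O)OH), but the -OH is on a CX3 carbonyl carbon, not a CX4 carbon. No other fragment satisfies the full query, so there is no match.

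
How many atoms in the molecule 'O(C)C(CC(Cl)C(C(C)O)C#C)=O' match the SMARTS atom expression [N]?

The query [N] means: uppercase N matches aliphatic (non-aromatic) nitrogen only.
Check the 13 heavy atoms by environment: 9× C → no; 3× O → no; 1× Cl → no.
No environment satisfies the query, so 0 matching atoms.

0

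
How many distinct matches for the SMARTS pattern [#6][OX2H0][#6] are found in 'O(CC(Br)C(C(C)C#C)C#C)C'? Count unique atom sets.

1

[#6][OX2H0][#6] is the SMARTS for an ether: an aliphatic oxygen bridging two carbons with no H on the oxygen.
Exactly one fragment in the molecule meets all constraints, giving 1 match.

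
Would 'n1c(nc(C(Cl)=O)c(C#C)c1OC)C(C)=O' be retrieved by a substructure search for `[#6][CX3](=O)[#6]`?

Yes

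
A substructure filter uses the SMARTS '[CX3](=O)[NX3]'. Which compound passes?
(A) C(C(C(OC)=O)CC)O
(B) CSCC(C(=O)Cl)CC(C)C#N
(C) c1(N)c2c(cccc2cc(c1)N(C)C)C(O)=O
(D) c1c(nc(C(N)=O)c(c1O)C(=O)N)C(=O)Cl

D

[CX3](=O)[NX3] describes a carbonyl carbon bonded to a trivalent nitrogen (an amide).
(A) has a methyl-ester group (-C(=O)OCH3) but the carbonyl is bonded to O, not to an NX3 nitrogen.
(B) has a nitrile (-C#N) but the nitrile N is NX1 (triple-bonded), not NX3.
(C) has a carboxylic acid group (-C(=O)OH) but the carbonyl is bonded to O, not to an NX3 nitrogen.
(D) contains a primary amide (-C(=O)NH2), which satisfies every atom and bond constraint.
So the answer is (D).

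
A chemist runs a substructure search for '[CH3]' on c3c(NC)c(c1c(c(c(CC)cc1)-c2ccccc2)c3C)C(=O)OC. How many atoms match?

The query [CH3] means: aliphatic carbon with exactly three hydrogens.
Check the 25 heavy atoms by environment: 8× c (aromatic, H0) → no; 8× c (aromatic, H1) → no; 1× N (H1) → no; 4× C (H3) → match; 1× C (H2) → no; 1× C (H0) → no; 2× O (H0) → no.
That gives 4 matching atoms.

4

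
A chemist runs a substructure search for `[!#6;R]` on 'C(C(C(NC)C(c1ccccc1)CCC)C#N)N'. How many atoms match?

0

The query [!#6;R] means: non-carbon atom that is part of a ring.
Check the 18 heavy atoms by environment: 9× C (acyclic) → no; 3× N (acyclic) → no; 6× c (aromatic, in 6-ring) → no.
No environment satisfies the query, so 0 matching atoms.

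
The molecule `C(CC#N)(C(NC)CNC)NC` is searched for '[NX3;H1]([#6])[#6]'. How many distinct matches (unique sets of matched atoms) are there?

3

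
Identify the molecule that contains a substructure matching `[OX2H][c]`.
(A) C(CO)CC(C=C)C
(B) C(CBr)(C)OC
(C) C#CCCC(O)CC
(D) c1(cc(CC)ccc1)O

D

[OX2H][c] describes a hydroxyl oxygen attached to an aromatic carbon (a phenol).
(A) has a hydroxyl group (-OH) but the -OH is on an aliphatic carbon, not an aromatic c.
(B) has a methoxy ether (-OCH3) but the oxygen has H0, not H1.
(C) has a hydroxyl group (-OH) but the -OH is on an aliphatic carbon, not an aromatic c.
(D) contains a hydroxyl group (-OH), which satisfies every atom and bond constraint.
So the answer is (D).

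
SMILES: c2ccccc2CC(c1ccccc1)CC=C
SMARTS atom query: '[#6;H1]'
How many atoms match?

12

The query [#6;H1] means: any carbon bearing exactly one hydrogen.
Check the 17 heavy atoms by environment: 3× C (H2) → no; 2× C (H1) → match; 2× c (aromatic, H0) → no; 10× c (aromatic, H1) → match.
Summing the matching environments: 2 + 10 = 12 matching atoms.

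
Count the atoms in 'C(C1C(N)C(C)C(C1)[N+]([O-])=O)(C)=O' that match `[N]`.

2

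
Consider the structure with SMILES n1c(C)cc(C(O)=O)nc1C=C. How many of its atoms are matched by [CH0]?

1

The query [CH0] means: aliphatic carbon with no attached hydrogen.
Check the 12 heavy atoms by environment: 2× n (aromatic, H0) → no; 3× c (aromatic, H0) → no; 1× c (aromatic, H1) → no; 1× C (H1) → no; 1× C (H2) → no; 1× C (H0) → match; 1× O (H0) → no; 1× O (H1) → no; 1× C (H3) → no.
That gives 1 matching atom.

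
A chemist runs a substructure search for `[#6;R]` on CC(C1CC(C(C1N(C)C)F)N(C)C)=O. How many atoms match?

The query [#6;R] means: carbon that is part of a ring.
Check the 15 heavy atoms by environment: 5× C (in 5-ring) → match; 2× N (acyclic) → no; 6× C (acyclic) → no; 1× F (acyclic) → no; 1× O (acyclic) → no.
That gives 5 matching atoms.

5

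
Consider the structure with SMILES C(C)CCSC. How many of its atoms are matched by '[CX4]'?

The query [CX4] means: C with X4: aliphatic carbon with exactly 4 total connections (bonds + H).
Check the 6 heavy atoms by environment: 5× C (X4) → match; 1× S (X2) → no.
That gives 5 matching atoms.

5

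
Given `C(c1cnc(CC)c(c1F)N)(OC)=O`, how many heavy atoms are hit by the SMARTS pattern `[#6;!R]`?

4

The query [#6;!R] means: carbon not in any ring.
Check the 14 heavy atoms by environment: 1× n (aromatic, in 6-ring) → no; 5× c (aromatic, in 6-ring) → no; 1× F (acyclic) → no; 4× C (acyclic) → match; 2× O (acyclic) → no; 1× N (acyclic) → no.
That gives 4 matching atoms.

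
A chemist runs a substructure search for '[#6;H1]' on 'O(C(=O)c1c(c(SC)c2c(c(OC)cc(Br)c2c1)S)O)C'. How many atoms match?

2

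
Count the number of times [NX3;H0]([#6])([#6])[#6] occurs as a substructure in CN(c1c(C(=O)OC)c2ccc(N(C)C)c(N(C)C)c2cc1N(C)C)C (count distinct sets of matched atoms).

4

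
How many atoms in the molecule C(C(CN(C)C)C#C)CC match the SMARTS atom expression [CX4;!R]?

The query [CX4;!R] means: aliphatic carbon with four total connections, not in a ring.
Check the 10 heavy atoms by environment: 7× C (X4, acyclic) → match; 2× C (X2, acyclic) → no; 1× N (X3, acyclic) → no.
That gives 7 matching atoms.

7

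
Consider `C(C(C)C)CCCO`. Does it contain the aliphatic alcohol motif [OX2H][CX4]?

The pattern [OX2H][CX4] describes a hydroxyl oxygen bound to an sp3 (X4) carbon — an aliphatic alcohol.
The molecule carries a hydroxyl group (-OH), whose atoms satisfy every constraint of the query, so the pattern matches.

Yes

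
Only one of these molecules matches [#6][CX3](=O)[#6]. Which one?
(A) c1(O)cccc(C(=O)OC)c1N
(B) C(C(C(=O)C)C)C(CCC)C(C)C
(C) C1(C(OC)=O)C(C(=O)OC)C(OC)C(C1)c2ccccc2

B

[#6][CX3](=O)[#6] describes a carbonyl carbon (no H) flanked by two carbons (a ketone).
(A) has a methyl-ester group (-C(=O)OCH3) but one neighbour of the carbonyl carbon is O, not C.
(B) contains an acetyl/ketone group (-C(=O)CH3), which satisfies every atom and bond constraint.
(C) has a methyl-ester group (-C(=O)OCH3) but one neighbour of the carbonyl carbon is O, not C.
So the answer is (B).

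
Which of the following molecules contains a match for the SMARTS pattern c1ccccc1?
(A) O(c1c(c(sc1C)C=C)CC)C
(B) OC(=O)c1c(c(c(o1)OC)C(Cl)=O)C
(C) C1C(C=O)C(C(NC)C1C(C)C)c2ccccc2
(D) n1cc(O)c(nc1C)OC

C

c1ccccc1 describes six aromatic carbons in a ring (a benzene ring).
(A) has a methyl group (-CH3) but no six-membered all-carbon aromatic ring is present.
(B) has a methyl group (-CH3) but no six-membered all-carbon aromatic ring is present.
(C) contains a phenyl ring, which satisfies every atom and bond constraint.
(D) has a methyl group (-CH3) but no six-membered all-carbon aromatic ring is present.
So the answer is (C).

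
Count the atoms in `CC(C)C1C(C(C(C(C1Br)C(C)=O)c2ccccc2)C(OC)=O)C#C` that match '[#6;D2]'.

6

The query [#6;D2] means: any carbon bonded to exactly two heavy atoms.
Check the 25 heavy atoms by environment: 9× C (D3) → no; 2× O (D1) → no; 1× O (D2) → no; 5× C (D1) → no; 1× c (aromatic, D3) → no; 5× c (aromatic, D2) → match; 1× Br (D1) → no; 1× C (D2) → match.
Summing the matching environments: 5 + 1 = 6 matching atoms.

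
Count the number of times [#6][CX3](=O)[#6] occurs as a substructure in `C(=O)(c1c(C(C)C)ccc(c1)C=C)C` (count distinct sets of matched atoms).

[#6][CX3](=O)[#6] is the SMARTS for a ketone: a carbonyl carbon (no H) flanked by two carbons.
Exactly one fragment in the molecule meets all constraints, giving 1 match.

1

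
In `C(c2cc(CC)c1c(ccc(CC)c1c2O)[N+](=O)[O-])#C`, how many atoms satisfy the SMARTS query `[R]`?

10

The query [R] means: R matches any atom that is part of a ring.
Check the 20 heavy atoms by environment: 10× c (aromatic, in 6-ring) → match; 6× C (acyclic) → no; 2× O (acyclic) → no; 1× N (charge +1, acyclic) → no; 1× O (charge -1, acyclic) → no.
That gives 10 matching atoms.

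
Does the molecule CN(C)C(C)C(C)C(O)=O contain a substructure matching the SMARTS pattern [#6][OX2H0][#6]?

No

The pattern [#6][OX2H0][#6] describes an aliphatic oxygen bridging two carbons with no H on the oxygen — an ether.
The closest candidate here is a carboxylic acid group (-C(=O)OH), but the -OH oxygen has H1; the =O is OX1, not OX2. No other fragment satisfies the full query, so there is no match.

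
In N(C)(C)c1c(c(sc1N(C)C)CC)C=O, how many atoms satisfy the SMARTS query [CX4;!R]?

6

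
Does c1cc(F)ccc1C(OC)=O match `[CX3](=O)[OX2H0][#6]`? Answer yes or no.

Yes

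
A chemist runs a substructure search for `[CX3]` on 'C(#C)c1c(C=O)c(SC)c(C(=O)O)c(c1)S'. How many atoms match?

2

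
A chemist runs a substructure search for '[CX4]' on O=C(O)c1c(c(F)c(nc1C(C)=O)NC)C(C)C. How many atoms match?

Check the 18 heavy atoms by environment: 1× n (aromatic, X2) → no; 5× c (aromatic, X3) → no; 1× N (X3) → no; 5× C (X4) → match; 2× C (X3) → no; 2× O (X1) → no; 1× O (X2) → no; 1× F (X1) → no.
That gives 5 matching atoms.

5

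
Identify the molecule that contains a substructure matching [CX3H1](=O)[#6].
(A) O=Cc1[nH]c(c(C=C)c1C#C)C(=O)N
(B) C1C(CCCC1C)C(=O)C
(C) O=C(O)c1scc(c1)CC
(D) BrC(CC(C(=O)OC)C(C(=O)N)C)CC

A

[CX3H1](=O)[#6] describes an sp2 carbon with one H, double-bonded to O and single-bonded to carbon (an aldehyde).
(A) contains an aldehyde (-CHO), which satisfies every atom and bond constraint.
(B) has an acetyl/ketone group (-C(=O)CH3) but the carbonyl carbon has H0 (two carbon neighbours), not H1.
(C) has a carboxylic acid group (-C(=O)OH) but the carbonyl carbon has H0 and is bonded to O, not H1.
(D) has a methyl-ester group (-C(=O)OCH3) but the carbonyl carbon has H0, not H1.
So the answer is (A).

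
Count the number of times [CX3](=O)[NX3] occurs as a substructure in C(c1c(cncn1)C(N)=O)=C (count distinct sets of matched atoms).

1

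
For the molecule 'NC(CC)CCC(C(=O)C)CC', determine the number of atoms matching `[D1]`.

5

Check the 12 heavy atoms by environment: 4× C (D2) → no; 3× C (D3) → no; 3× C (D1) → match; 1× O (D1) → match; 1× N (D1) → match.
Summing the matching environments: 3 + 1 + 1 = 5 matching atoms.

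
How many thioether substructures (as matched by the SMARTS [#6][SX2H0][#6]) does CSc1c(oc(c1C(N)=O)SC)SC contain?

3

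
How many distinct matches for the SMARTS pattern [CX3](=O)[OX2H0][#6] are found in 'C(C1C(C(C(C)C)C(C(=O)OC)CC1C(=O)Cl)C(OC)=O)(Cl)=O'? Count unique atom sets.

[CX3](=O)[OX2H0][#6] is the SMARTS for an ester: a carbonyl carbon bonded to an oxygen that is itself bonded to carbon (no H on that O).
The molecule carries 2 separate instances of a methyl-ester group (-C(=O)OCH3) meeting every constraint; each maps to a distinct set of atoms, giving 2 matches.

2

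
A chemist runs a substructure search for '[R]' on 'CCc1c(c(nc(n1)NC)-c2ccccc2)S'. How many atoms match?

The query [R] means: R matches any atom that is part of a ring.
Check the 17 heavy atoms by environment: 2× n (aromatic, in 6-ring) → match; 10× c (aromatic, in 6-ring) → match; 1× S (acyclic) → no; 1× N (acyclic) → no; 3× C (acyclic) → no.
Summing the matching environments: 2 + 10 = 12 matching atoms.

12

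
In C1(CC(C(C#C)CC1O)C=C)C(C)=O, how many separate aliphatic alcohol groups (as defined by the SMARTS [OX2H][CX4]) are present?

1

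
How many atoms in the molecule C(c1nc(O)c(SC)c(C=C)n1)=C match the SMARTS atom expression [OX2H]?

1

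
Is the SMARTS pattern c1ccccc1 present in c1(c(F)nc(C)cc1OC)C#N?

The pattern c1ccccc1 describes six aromatic carbons in a ring — a benzene ring.
The closest candidate here is a methyl group (-CH3), but no six-membered all-carbon aromatic ring is present. No other fragment satisfies the full query, so there is no match.

No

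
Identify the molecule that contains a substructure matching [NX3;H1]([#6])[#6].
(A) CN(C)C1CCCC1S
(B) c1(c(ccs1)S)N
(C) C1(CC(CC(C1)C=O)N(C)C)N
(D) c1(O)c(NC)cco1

D

[NX3;H1]([#6])[#6] describes a trivalent nitrogen with one H, bonded to two carbons (a secondary amine).
(A) has a dimethylamino group (-N(CH3)2) but the nitrogen has H0, not H1.
(B) has a primary amino group (-NH2) but the nitrogen has H2 and only one carbon neighbour.
(C) has a dimethylamino group (-N(CH3)2) but the nitrogen has H0, not H1.
(D) contains an N-methylamino group (-NHCH3), which satisfies every atom and bond constraint.
So the answer is (D).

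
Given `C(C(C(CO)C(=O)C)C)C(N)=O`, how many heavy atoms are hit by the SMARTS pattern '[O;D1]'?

3

Check the 12 heavy atoms by environment: 2× C (D2) → no; 4× C (D3) → no; 2× C (D1) → no; 3× O (D1) → match; 1× N (D1) → no.
That gives 3 matching atoms.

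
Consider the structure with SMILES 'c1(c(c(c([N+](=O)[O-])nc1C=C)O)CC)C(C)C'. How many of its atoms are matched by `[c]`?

5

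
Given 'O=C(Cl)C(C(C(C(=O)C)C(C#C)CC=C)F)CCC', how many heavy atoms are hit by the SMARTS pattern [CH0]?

The query [CH0] means: aliphatic carbon with no attached hydrogen.
Check the 19 heavy atoms by environment: 4× C (H2) → no; 6× C (H1) → no; 2× C (H3) → no; 3× C (H0) → match; 2× O (H0) → no; 1× F (H0) → no; 1× Cl (H0) → no.
That gives 3 matching atoms.

3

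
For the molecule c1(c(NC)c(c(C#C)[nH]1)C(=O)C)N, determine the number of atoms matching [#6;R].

4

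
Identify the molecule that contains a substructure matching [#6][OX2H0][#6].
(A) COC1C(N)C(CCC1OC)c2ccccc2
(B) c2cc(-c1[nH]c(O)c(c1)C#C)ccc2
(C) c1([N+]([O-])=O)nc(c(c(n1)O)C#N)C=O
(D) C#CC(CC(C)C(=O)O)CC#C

A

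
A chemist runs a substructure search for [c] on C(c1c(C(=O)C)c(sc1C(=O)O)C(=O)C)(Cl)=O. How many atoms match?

4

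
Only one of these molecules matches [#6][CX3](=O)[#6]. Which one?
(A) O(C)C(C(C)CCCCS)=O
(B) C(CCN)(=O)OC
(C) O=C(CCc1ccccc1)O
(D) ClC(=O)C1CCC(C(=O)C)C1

[#6][CX3](=O)[#6] describes a carbonyl carbon (no H) flanked by two carbons (a ketone).
(A) has a methyl-ester group (-C(=O)OCH3) but one neighbour of the carbonyl carbon is O, not C.
(B) has a methyl-ester group (-C(=O)OCH3) but one neighbour of the carbonyl carbon is O, not C.
(C) has a carboxylic acid group (-C(=O)OH) but one neighbour of the carbonyl carbon is O, not C.
(D) contains an acetyl/ketone group (-C(=O)CH3), which satisfies every atom and bond constraint.
So the answer is (D).

D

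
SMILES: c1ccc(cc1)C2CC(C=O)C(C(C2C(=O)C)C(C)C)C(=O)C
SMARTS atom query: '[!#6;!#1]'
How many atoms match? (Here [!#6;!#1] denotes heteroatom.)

3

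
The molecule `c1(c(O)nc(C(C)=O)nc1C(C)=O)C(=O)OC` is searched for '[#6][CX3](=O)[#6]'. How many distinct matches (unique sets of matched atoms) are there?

2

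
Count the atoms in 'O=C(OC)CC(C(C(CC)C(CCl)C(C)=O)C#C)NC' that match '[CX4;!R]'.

The query [CX4;!R] means: aliphatic carbon with four total connections, not in a ring.
Check the 20 heavy atoms by environment: 11× C (X4, acyclic) → match; 1× Cl (X1, acyclic) → no; 2× C (X2, acyclic) → no; 1× N (X3, acyclic) → no; 2× C (X3, acyclic) → no; 2× O (X1, acyclic) → no; 1× O (X2, acyclic) → no.
That gives 11 matching atoms.

11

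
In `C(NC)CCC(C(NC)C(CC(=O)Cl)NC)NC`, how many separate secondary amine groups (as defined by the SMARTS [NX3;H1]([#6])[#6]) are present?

[NX3;H1]([#6])[#6] is the SMARTS for a secondary amine: a trivalent nitrogen with one H, bonded to two carbons.
The molecule carries 4 separate instances of an N-methylamino group (-NHCH3) meeting every constraint; each maps to a distinct set of atoms, giving 4 matches.

4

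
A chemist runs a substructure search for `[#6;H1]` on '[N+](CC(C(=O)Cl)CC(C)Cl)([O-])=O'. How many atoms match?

The query [#6;H1] means: any carbon bearing exactly one hydrogen.
Check the 12 heavy atoms by environment: 1× C (H3) → no; 2× C (H1) → match; 2× C (H2) → no; 2× Cl (H0) → no; 1× N (charge +1, H0) → no; 1× O (charge -1, H0) → no; 2× O (H0) → no; 1× C (H0) → no.
That gives 2 matching atoms.

2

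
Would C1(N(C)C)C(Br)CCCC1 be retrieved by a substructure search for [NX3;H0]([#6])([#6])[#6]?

Yes

The pattern [NX3;H0]([#6])([#6])[#6] describes a trivalent nitrogen with no H, bonded to three carbons — a tertiary amine.
The molecule carries a dimethylamino group (-N(CH3)2), whose atoms satisfy every constraint of the query, so the pattern matches.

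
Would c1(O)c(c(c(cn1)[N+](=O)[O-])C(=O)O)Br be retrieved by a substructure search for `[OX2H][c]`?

Yes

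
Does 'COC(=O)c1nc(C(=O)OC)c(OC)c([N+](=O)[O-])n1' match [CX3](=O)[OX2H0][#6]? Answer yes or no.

Yes

The pattern [CX3](=O)[OX2H0][#6] describes a carbonyl carbon bonded to an oxygen that is itself bonded to carbon (no H on that O) — an ester.
The molecule carries a methyl-ester group (-C(=O)OCH3), whose atoms satisfy every constraint of the query, so the pattern matches.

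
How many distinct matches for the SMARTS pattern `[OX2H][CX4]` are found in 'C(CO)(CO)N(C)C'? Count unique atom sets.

2

[OX2H][CX4] is the SMARTS for an aliphatic alcohol: a hydroxyl oxygen bound to an sp3 (X4) carbon.
The molecule carries 2 separate instances of a hydroxyl group (-OH) meeting every constraint; each maps to a distinct set of atoms, giving 2 matches.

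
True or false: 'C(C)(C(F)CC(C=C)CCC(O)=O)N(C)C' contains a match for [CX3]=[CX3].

True

The pattern [CX3]=[CX3] describes a non-aromatic C=C double bond between two sp2 carbons — an alkene.
The molecule carries a vinyl group (-CH=CH2), whose atoms satisfy every constraint of the query, so the pattern matches.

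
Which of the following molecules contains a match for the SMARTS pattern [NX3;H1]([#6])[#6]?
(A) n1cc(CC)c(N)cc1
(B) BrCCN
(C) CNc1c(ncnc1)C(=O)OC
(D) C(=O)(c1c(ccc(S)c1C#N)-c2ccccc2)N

C

[NX3;H1]([#6])[#6] describes a trivalent nitrogen with one H, bonded to two carbons (a secondary amine).
(A) has a primary amino group (-NH2) but the nitrogen has H2 and only one carbon neighbour.
(B) has a primary amino group (-NH2) but the nitrogen has H2 and only one carbon neighbour.
(C) contains an N-methylamino group (-NHCH3), which satisfies every atom and bond constraint.
(D) has a primary amide (-C(=O)NH2) but the -C(=O)NH2 nitrogen has H2, not H1.
So the answer is (C).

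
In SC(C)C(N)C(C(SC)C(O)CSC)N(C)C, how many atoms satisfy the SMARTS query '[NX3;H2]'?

1

The query [NX3;H2] means: aliphatic N with 3 total connections, two of them H — an -NH2 nitrogen (amine or amide).
Check the 17 heavy atoms by environment: 5× C (H3, X4) → no; 5× C (H1, X4) → no; 1× C (H2, X4) → no; 1× N (H2, X3) → match; 2× S (H0, X2) → no; 1× O (H1, X2) → no; 1× S (H1, X2) → no; 1× N (H0, X3) → no.
That gives 1 matching atom.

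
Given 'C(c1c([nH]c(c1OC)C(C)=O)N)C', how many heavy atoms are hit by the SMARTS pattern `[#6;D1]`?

3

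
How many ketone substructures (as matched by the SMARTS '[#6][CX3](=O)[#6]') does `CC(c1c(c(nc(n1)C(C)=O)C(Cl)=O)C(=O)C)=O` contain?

[#6][CX3](=O)[#6] is the SMARTS for a ketone: a carbonyl carbon (no H) flanked by two carbons.
The molecule carries 3 separate instances of an acetyl/ketone group (-C(=O)CH3) meeting every constraint; each maps to a distinct set of atoms, giving 3 matches.

3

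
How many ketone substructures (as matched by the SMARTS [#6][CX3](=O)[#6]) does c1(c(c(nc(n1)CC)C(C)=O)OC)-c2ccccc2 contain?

1

[#6][CX3](=O)[#6] is the SMARTS for a ketone: a carbonyl carbon (no H) flanked by two carbons.
Exactly one fragment in the molecule meets all constraints, giving 1 match.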